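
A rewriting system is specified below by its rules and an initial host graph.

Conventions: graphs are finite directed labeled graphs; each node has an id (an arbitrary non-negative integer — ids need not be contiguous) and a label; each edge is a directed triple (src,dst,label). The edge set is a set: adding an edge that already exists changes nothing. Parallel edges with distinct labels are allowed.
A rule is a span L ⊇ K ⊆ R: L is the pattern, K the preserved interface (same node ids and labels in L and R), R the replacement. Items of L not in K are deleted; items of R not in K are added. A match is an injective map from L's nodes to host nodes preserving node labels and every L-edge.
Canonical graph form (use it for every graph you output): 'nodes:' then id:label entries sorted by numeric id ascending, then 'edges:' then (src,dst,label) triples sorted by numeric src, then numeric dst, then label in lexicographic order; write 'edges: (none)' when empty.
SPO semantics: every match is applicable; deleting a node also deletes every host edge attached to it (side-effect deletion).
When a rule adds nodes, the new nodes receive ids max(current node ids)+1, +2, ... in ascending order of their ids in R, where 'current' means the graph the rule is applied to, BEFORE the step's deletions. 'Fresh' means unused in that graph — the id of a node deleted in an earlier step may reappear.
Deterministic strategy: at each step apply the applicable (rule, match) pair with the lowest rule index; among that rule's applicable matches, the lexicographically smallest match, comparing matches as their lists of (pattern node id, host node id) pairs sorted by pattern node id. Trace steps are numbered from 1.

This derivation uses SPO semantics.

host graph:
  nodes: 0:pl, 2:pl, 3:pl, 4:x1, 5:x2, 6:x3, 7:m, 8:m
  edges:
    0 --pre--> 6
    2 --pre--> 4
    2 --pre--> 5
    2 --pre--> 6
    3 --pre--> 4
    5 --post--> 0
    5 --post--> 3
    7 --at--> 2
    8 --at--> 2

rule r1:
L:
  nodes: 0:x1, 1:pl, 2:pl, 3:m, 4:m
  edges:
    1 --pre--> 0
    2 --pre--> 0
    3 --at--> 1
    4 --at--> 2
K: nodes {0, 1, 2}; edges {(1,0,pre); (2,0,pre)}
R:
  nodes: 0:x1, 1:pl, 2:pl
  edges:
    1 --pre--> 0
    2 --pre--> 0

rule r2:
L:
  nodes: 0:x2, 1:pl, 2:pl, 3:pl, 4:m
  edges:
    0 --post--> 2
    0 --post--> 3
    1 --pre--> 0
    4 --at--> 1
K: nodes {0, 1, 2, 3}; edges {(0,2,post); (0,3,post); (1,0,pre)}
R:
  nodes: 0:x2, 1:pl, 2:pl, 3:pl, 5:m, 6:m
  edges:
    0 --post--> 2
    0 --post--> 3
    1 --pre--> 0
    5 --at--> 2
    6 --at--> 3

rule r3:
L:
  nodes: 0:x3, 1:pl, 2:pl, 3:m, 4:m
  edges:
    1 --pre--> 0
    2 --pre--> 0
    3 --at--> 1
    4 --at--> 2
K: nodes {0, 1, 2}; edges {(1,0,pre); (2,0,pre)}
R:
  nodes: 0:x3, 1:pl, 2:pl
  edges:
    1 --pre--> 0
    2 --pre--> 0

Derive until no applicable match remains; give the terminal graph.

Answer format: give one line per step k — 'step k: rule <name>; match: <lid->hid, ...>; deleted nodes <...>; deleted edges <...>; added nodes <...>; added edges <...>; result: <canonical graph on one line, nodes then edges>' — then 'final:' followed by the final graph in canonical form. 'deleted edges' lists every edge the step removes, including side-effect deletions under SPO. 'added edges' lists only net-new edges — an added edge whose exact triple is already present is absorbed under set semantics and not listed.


step 1: rule r2; match: 0->5, 1->2, 2->0, 3->3, 4->7; deleted nodes 7; deleted edges (7,2,at); added nodes 9, 10; added edges (9,0,at); (10,3,at); result: nodes: 0:pl, 2:pl, 3:pl, 4:x1, 5:x2, 6:x3, 8:m, 9:m, 10:m edges: (0,6,pre); (2,4,pre); (2,5,pre); (2,6,pre); (3,4,pre); (5,0,post); (5,3,post); (8,2,at); (9,0,at); (10,3,at)
step 2: rule r1; match: 0->4, 1->2, 2->3, 3->8, 4->10; deleted nodes 8, 10; deleted edges (8,2,at); (10,3,at); added nodes (none); added edges (none); result: nodes: 0:pl, 2:pl, 3:pl, 4:x1, 5:x2, 6:x3, 9:m edges: (0,6,pre); (2,4,pre); (2,5,pre); (2,6,pre); (3,4,pre); (5,0,post); (5,3,post); (9,0,at)
final:
nodes: 0:pl, 2:pl, 3:pl, 4:x1, 5:x2, 6:x3, 9:m
edges: (0,6,pre); (2,4,pre); (2,5,pre); (2,6,pre); (3,4,pre); (5,0,post); (5,3,post); (9,0,at)


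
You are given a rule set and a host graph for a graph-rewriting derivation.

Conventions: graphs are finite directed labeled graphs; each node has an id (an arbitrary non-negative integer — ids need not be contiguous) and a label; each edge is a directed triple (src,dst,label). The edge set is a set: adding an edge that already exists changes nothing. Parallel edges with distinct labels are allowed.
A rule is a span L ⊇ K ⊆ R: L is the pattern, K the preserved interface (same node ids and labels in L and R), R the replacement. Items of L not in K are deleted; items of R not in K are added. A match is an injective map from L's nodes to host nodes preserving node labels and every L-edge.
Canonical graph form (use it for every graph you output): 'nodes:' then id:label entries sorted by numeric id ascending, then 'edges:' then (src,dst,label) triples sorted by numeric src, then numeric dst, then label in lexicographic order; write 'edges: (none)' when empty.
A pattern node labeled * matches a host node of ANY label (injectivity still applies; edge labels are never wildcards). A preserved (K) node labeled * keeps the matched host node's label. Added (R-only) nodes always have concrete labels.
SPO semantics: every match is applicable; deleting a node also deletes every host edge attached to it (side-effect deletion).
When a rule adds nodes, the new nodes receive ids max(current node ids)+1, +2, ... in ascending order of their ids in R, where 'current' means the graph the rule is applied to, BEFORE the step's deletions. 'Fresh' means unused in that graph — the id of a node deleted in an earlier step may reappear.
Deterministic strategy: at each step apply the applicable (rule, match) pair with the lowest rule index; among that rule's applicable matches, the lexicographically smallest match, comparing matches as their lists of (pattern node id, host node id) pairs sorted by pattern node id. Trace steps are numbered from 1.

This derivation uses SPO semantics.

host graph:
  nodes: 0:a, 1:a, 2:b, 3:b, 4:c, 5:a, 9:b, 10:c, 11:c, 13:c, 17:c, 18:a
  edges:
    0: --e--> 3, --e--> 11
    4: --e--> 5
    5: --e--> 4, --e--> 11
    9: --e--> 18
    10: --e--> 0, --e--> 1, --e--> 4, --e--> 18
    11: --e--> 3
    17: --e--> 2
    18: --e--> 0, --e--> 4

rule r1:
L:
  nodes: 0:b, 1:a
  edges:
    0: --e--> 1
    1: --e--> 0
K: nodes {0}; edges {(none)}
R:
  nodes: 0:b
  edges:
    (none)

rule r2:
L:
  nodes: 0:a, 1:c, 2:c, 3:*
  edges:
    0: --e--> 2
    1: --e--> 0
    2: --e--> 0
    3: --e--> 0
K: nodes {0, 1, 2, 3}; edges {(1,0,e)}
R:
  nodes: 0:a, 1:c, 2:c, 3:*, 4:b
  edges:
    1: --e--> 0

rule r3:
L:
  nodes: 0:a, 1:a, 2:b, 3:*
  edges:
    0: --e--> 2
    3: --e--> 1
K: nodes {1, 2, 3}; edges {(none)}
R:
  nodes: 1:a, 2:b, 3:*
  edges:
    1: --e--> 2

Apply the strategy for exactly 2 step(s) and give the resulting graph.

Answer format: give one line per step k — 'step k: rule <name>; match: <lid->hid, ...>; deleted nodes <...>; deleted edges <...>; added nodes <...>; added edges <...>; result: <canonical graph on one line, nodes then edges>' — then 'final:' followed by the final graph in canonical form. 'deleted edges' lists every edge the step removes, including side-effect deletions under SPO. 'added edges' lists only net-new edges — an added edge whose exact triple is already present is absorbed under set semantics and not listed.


step 1: rule r3; match: 0->0, 1->1, 2->3, 3->10; deleted nodes 0; deleted edges (0,3,e); (0,11,e); (10,0,e); (10,1,e); (18,0,e); added nodes (none); added edges (1,3,e); result: nodes: 1:a, 2:b, 3:b, 4:c, 5:a, 9:b, 10:c, 11:c, 13:c, 17:c, 18:a edges: (1,3,e); (4,5,e); (5,4,e); (5,11,e); (9,18,e); (10,4,e); (10,18,e); (11,3,e); (17,2,e); (18,4,e)
step 2: rule r3; match: 0->1, 1->5, 2->3, 3->4; deleted nodes 1; deleted edges (1,3,e); (4,5,e); added nodes (none); added edges (5,3,e); result: nodes: 2:b, 3:b, 4:c, 5:a, 9:b, 10:c, 11:c, 13:c, 17:c, 18:a edges: (5,3,e); (5,4,e); (5,11,e); (9,18,e); (10,4,e); (10,18,e); (11,3,e); (17,2,e); (18,4,e)
final:
nodes: 2:b, 3:b, 4:c, 5:a, 9:b, 10:c, 11:c, 13:c, 17:c, 18:a
edges: (5,3,e); (5,4,e); (5,11,e); (9,18,e); (10,4,e); (10,18,e); (11,3,e); (17,2,e); (18,4,e)


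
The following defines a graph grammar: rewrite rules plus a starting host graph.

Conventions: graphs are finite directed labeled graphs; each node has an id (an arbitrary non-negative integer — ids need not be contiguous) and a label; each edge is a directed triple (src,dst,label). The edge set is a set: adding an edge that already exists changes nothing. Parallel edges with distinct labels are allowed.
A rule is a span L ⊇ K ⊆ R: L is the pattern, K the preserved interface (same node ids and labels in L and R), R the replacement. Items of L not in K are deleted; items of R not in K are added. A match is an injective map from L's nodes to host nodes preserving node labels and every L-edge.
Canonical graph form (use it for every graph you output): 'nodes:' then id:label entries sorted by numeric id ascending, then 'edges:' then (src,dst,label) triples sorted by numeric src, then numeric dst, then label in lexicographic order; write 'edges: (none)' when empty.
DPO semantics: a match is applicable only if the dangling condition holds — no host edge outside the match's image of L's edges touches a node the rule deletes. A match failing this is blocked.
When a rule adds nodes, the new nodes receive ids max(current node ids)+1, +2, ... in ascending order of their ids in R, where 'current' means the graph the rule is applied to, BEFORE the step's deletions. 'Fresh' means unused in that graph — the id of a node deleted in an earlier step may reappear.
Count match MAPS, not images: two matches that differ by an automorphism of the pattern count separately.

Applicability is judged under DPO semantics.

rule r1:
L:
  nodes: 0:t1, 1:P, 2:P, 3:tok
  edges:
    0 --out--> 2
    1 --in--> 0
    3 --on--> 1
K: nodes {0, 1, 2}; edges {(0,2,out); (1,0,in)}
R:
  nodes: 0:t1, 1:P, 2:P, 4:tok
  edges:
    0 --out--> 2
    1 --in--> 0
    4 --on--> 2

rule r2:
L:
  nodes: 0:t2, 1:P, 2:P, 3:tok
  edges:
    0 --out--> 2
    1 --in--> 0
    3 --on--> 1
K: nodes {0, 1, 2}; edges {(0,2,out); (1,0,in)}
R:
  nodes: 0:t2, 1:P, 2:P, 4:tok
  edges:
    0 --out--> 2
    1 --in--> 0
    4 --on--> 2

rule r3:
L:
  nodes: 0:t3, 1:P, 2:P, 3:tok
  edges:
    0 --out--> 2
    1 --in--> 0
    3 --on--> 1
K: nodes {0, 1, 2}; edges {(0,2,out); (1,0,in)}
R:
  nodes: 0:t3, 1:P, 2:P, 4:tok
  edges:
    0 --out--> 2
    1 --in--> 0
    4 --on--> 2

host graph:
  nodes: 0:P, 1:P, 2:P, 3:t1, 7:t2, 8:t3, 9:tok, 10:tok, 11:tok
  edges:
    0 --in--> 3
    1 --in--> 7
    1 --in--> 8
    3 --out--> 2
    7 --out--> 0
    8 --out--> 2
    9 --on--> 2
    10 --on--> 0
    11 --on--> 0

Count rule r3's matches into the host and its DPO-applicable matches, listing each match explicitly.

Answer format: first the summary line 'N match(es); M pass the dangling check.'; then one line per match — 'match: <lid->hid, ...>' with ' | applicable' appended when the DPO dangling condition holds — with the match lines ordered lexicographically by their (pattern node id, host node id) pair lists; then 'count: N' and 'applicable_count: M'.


0 match(es); 0 pass the dangling check.
count: 0
applicable_count: 0


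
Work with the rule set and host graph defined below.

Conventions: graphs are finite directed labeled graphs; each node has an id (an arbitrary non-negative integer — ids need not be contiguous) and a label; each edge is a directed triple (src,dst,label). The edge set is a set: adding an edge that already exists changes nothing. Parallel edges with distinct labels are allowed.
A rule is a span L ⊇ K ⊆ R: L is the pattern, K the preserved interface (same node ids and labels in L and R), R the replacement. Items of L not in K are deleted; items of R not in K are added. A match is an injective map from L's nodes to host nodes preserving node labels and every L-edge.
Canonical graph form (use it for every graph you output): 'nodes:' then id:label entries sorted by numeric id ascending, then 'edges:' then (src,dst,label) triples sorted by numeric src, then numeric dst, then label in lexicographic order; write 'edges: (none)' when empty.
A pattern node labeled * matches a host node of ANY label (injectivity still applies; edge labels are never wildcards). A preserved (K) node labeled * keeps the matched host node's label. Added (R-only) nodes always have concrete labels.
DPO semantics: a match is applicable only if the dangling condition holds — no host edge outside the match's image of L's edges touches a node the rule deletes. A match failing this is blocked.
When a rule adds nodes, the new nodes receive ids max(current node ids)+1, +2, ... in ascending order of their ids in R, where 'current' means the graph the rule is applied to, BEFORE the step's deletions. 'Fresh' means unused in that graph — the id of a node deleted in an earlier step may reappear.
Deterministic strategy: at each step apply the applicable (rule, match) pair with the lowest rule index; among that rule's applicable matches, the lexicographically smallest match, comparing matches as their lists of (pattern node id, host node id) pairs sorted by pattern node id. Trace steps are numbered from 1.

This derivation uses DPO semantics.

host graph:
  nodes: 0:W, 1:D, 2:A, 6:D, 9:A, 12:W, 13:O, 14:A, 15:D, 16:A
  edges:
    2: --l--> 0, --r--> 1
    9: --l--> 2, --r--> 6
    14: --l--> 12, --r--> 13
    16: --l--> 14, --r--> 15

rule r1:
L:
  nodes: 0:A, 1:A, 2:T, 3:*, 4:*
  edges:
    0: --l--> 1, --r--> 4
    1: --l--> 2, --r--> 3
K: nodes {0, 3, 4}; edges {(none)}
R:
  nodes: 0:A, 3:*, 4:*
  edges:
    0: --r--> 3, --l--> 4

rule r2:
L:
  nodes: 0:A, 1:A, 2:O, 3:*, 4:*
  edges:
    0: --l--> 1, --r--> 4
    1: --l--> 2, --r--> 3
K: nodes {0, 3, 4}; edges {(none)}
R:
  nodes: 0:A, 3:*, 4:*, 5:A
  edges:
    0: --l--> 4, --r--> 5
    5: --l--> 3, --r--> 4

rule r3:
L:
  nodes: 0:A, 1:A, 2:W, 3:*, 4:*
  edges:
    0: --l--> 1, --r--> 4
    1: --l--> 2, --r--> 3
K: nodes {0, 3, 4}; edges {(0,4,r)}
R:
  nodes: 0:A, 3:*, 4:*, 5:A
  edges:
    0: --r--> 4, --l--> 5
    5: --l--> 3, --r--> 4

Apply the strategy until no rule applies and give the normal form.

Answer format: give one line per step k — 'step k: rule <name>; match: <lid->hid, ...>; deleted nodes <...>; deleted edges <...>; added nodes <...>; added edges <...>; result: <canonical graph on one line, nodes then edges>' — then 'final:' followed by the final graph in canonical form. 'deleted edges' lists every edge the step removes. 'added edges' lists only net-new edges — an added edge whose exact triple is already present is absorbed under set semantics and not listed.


step 1: rule r3; match: 0->9, 1->2, 2->0, 3->1, 4->6; deleted nodes 0, 2; deleted edges (2,0,l); (2,1,r); (9,2,l); added nodes 17; added edges (9,17,l); (17,1,l); (17,6,r); result: nodes: 1:D, 6:D, 9:A, 12:W, 13:O, 14:A, 15:D, 16:A, 17:A edges: (9,6,r); (9,17,l); (14,12,l); (14,13,r); (16,14,l); (16,15,r); (17,1,l); (17,6,r)
step 2: rule r3; match: 0->16, 1->14, 2->12, 3->13, 4->15; deleted nodes 12, 14; deleted edges (14,12,l); (14,13,r); (16,14,l); added nodes 18; added edges (16,18,l); (18,13,l); (18,15,r); result: nodes: 1:D, 6:D, 9:A, 13:O, 15:D, 16:A, 17:A, 18:A edges: (9,6,r); (9,17,l); (16,15,r); (16,18,l); (17,1,l); (17,6,r); (18,13,l); (18,15,r)
final:
nodes: 1:D, 6:D, 9:A, 13:O, 15:D, 16:A, 17:A, 18:A
edges: (9,6,r); (9,17,l); (16,15,r); (16,18,l); (17,1,l); (17,6,r); (18,13,l); (18,15,r)


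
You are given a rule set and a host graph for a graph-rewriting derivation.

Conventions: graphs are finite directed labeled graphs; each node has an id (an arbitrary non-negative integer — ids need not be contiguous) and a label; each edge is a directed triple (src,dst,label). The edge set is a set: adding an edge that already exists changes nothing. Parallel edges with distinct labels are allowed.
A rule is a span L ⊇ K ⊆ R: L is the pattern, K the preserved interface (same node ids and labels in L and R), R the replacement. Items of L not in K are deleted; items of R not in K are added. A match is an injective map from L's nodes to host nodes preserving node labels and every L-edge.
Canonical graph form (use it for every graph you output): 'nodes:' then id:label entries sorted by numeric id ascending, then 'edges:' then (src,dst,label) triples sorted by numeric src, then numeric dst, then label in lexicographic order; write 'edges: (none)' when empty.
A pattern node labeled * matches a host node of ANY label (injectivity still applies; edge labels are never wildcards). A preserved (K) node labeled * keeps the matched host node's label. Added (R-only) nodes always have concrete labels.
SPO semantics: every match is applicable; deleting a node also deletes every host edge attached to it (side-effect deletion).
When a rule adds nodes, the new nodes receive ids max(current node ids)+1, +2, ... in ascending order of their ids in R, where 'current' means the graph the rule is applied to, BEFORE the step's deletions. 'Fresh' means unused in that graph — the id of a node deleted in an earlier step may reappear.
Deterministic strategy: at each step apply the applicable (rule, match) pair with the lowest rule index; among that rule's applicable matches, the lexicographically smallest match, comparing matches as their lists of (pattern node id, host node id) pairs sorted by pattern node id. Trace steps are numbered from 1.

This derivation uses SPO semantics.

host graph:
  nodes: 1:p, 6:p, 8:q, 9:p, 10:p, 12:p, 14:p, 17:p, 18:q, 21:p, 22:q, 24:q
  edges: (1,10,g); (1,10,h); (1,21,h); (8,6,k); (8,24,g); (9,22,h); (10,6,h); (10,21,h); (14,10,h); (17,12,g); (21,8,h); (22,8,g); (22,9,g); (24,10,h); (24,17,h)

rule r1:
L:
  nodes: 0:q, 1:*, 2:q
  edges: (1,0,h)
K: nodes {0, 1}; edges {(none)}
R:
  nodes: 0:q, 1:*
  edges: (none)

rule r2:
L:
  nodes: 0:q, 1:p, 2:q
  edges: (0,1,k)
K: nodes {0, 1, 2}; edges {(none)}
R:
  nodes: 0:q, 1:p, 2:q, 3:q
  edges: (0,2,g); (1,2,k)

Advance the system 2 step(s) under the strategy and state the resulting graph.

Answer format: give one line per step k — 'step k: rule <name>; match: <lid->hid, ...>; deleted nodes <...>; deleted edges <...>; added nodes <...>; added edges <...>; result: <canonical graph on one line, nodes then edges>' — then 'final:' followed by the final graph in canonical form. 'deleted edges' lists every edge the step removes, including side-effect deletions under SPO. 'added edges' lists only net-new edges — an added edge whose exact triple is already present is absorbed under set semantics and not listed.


step 1: rule r1; match: 0->8, 1->21, 2->18; deleted nodes 18; deleted edges (21,8,h); added nodes (none); added edges (none); result: nodes: 1:p, 6:p, 8:q, 9:p, 10:p, 12:p, 14:p, 17:p, 21:p, 22:q, 24:q edges: (1,10,g); (1,10,h); (1,21,h); (8,6,k); (8,24,g); (9,22,h); (10,6,h); (10,21,h); (14,10,h); (17,12,g); (22,8,g); (22,9,g); (24,10,h); (24,17,h)
step 2: rule r1; match: 0->22, 1->9, 2->8; deleted nodes 8; deleted edges (8,6,k); (8,24,g); (9,22,h); (22,8,g); added nodes (none); added edges (none); result: nodes: 1:p, 6:p, 9:p, 10:p, 12:p, 14:p, 17:p, 21:p, 22:q, 24:q edges: (1,10,g); (1,10,h); (1,21,h); (10,6,h); (10,21,h); (14,10,h); (17,12,g); (22,9,g); (24,10,h); (24,17,h)
final:
nodes: 1:p, 6:p, 9:p, 10:p, 12:p, 14:p, 17:p, 21:p, 22:q, 24:q
edges: (1,10,g); (1,10,h); (1,21,h); (10,6,h); (10,21,h); (14,10,h); (17,12,g); (22,9,g); (24,10,h); (24,17,h)


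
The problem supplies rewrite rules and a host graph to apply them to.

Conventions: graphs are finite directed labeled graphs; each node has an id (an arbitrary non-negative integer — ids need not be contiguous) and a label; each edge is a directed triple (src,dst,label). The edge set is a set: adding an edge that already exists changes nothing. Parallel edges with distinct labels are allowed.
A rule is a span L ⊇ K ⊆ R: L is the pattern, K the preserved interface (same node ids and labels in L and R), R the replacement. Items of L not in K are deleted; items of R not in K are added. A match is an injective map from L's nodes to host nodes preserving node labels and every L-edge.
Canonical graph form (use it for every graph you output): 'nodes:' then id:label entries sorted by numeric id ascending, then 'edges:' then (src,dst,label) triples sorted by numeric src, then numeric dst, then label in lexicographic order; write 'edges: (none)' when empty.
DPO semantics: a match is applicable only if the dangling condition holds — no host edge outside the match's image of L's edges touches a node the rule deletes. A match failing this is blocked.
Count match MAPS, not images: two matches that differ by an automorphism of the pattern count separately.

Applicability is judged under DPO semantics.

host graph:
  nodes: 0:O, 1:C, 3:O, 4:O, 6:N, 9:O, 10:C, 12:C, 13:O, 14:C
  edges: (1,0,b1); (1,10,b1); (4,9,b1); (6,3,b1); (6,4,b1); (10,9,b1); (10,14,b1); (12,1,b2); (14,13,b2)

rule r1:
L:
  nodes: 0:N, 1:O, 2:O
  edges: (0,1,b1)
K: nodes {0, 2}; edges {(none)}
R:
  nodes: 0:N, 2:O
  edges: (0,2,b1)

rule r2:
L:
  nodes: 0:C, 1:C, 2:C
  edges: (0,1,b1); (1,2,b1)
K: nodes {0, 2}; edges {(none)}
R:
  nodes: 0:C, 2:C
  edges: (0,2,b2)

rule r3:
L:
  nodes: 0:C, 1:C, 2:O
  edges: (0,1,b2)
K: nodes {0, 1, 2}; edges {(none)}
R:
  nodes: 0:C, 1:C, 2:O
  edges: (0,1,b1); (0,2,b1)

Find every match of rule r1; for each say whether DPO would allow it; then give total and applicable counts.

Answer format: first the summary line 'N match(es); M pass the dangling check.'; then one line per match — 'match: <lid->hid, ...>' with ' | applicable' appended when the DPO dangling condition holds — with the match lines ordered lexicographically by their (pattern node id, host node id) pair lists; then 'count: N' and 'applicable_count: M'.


8 match(es); 4 pass the dangling check.
match: 0->6, 1->3, 2->0 | applicable
match: 0->6, 1->3, 2->4 | applicable
match: 0->6, 1->3, 2->9 | applicable
match: 0->6, 1->3, 2->13 | applicable
match: 0->6, 1->4, 2->0
match: 0->6, 1->4, 2->3
match: 0->6, 1->4, 2->9
match: 0->6, 1->4, 2->13
count: 8
applicable_count: 4


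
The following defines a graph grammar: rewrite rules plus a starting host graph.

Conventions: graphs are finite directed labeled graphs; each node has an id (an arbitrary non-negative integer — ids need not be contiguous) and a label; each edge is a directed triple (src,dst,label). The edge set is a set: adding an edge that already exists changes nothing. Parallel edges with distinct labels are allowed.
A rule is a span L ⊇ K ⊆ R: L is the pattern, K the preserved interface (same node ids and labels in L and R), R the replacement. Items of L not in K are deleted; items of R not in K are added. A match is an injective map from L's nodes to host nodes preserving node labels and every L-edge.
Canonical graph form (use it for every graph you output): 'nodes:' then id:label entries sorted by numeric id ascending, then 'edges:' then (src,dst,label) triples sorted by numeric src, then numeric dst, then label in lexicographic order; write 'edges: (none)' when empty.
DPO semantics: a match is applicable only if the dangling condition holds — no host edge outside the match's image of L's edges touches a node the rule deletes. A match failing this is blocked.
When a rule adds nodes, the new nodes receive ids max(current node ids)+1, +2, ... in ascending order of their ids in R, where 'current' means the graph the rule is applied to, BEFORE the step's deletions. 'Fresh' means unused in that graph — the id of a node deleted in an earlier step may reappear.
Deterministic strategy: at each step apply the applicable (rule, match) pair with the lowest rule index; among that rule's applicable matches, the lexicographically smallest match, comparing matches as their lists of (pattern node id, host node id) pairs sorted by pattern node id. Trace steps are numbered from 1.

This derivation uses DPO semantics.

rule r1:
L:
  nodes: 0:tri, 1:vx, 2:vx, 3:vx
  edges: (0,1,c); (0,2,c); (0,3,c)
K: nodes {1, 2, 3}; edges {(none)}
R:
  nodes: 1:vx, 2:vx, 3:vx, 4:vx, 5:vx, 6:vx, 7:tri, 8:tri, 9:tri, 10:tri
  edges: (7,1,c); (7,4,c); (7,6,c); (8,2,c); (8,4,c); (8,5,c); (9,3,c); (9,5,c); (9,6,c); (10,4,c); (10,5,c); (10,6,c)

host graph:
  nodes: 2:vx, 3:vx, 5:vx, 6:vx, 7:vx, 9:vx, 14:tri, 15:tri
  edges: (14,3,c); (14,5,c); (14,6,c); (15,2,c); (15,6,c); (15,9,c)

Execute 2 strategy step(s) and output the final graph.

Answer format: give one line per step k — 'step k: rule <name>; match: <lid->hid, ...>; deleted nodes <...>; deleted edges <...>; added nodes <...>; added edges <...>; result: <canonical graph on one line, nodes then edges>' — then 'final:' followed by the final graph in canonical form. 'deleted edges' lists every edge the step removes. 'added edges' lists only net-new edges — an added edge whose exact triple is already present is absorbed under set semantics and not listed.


step 1: rule r1; match: 0->14, 1->3, 2->5, 3->6; deleted nodes 14; deleted edges (14,3,c); (14,5,c); (14,6,c); added nodes 16, 17, 18, 19, 20, 21, 22; added edges (19,3,c); (19,16,c); (19,18,c); (20,5,c); (20,16,c); (20,17,c); (21,6,c); (21,17,c); (21,18,c); (22,16,c); (22,17,c); (22,18,c); result: nodes: 2:vx, 3:vx, 5:vx, 6:vx, 7:vx, 9:vx, 15:tri, 16:vx, 17:vx, 18:vx, 19:tri, 20:tri, 21:tri, 22:tri edges: (15,2,c); (15,6,c); (15,9,c); (19,3,c); (19,16,c); (19,18,c); (20,5,c); (20,16,c); (20,17,c); (21,6,c); (21,17,c); (21,18,c); (22,16,c); (22,17,c); (22,18,c)
step 2: rule r1; match: 0->15, 1->2, 2->6, 3->9; deleted nodes 15; deleted edges (15,2,c); (15,6,c); (15,9,c); added nodes 23, 24, 25, 26, 27, 28, 29; added edges (26,2,c); (26,23,c); (26,25,c); (27,6,c); (27,23,c); (27,24,c); (28,9,c); (28,24,c); (28,25,c); (29,23,c); (29,24,c); (29,25,c); result: nodes: 2:vx, 3:vx, 5:vx, 6:vx, 7:vx, 9:vx, 16:vx, 17:vx, 18:vx, 19:tri, 20:tri, 21:tri, 22:tri, 23:vx, 24:vx, 25:vx, 26:tri, 27:tri, 28:tri, 29:tri edges: (19,3,c); (19,16,c); (19,18,c); (20,5,c); (20,16,c); (20,17,c); (21,6,c); (21,17,c); (21,18,c); (22,16,c); (22,17,c); (22,18,c); (26,2,c); (26,23,c); (26,25,c); (27,6,c); (27,23,c); (27,24,c); (28,9,c); (28,24,c); (28,25,c); (29,23,c); (29,24,c); (29,25,c)
final:
nodes: 2:vx, 3:vx, 5:vx, 6:vx, 7:vx, 9:vx, 16:vx, 17:vx, 18:vx, 19:tri, 20:tri, 21:tri, 22:tri, 23:vx, 24:vx, 25:vx, 26:tri, 27:tri, 28:tri, 29:tri
edges: (19,3,c); (19,16,c); (19,18,c); (20,5,c); (20,16,c); (20,17,c); (21,6,c); (21,17,c); (21,18,c); (22,16,c); (22,17,c); (22,18,c); (26,2,c); (26,23,c); (26,25,c); (27,6,c); (27,23,c); (27,24,c); (28,9,c); (28,24,c); (28,25,c); (29,23,c); (29,24,c); (29,25,c)


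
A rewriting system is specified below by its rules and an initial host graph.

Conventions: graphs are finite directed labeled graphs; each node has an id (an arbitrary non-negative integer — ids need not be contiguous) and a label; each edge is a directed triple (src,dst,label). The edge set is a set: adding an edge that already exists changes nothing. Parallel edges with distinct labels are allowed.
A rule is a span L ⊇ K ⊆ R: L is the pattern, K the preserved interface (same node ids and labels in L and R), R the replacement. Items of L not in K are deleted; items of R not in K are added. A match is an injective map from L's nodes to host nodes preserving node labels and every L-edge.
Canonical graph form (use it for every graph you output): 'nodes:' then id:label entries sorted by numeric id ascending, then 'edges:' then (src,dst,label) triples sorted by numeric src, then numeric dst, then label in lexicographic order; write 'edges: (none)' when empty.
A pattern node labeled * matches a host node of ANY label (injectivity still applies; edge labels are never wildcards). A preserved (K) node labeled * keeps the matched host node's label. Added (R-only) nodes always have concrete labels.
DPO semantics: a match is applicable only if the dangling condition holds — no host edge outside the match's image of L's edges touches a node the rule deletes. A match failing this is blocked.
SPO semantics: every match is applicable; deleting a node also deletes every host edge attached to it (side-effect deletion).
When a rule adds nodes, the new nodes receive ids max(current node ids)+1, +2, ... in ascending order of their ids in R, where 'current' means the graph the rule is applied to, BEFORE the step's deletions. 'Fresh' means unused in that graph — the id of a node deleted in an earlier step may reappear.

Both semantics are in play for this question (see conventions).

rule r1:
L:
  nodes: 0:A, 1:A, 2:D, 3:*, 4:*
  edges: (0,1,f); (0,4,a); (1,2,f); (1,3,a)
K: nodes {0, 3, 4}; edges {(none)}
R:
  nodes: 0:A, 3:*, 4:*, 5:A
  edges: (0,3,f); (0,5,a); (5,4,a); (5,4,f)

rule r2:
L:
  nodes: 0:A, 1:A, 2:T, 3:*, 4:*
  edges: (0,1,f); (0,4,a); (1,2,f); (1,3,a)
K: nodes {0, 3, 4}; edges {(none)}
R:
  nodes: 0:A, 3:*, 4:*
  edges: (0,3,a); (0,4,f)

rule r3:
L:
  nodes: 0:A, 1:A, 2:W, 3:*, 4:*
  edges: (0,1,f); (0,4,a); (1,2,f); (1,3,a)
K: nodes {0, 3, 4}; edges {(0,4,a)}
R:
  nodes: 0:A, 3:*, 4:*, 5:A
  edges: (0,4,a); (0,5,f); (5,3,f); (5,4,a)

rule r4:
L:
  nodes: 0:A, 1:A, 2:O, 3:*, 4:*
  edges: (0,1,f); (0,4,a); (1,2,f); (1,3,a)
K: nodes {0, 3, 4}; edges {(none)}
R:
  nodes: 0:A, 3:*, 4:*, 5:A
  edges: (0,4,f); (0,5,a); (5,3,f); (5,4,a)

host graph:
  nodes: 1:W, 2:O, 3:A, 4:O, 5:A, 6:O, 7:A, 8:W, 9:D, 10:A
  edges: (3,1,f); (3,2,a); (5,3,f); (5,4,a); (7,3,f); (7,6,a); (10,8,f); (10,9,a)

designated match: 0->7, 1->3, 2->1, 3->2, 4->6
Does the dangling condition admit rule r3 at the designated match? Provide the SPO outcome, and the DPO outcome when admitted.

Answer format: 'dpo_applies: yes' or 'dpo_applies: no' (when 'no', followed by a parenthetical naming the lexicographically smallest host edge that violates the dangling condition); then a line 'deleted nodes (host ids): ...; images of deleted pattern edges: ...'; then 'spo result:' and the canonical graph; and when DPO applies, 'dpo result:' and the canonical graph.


dpo_applies: no
(the rule deletes node 3, which keeps host edge (5,3,f) outside the match image — the dangling condition fails, DPO blocks; SPO proceeds and side-deletes such edges)
deleted nodes (host ids): 1, 3; images of deleted pattern edges: (3,1,f); (3,2,a); (7,3,f)
spo result:
nodes: 2:O, 4:O, 5:A, 6:O, 7:A, 8:W, 9:D, 10:A, 11:A
edges: (5,4,a); (7,6,a); (7,11,f); (10,8,f); (10,9,a); (11,2,f); (11,6,a)


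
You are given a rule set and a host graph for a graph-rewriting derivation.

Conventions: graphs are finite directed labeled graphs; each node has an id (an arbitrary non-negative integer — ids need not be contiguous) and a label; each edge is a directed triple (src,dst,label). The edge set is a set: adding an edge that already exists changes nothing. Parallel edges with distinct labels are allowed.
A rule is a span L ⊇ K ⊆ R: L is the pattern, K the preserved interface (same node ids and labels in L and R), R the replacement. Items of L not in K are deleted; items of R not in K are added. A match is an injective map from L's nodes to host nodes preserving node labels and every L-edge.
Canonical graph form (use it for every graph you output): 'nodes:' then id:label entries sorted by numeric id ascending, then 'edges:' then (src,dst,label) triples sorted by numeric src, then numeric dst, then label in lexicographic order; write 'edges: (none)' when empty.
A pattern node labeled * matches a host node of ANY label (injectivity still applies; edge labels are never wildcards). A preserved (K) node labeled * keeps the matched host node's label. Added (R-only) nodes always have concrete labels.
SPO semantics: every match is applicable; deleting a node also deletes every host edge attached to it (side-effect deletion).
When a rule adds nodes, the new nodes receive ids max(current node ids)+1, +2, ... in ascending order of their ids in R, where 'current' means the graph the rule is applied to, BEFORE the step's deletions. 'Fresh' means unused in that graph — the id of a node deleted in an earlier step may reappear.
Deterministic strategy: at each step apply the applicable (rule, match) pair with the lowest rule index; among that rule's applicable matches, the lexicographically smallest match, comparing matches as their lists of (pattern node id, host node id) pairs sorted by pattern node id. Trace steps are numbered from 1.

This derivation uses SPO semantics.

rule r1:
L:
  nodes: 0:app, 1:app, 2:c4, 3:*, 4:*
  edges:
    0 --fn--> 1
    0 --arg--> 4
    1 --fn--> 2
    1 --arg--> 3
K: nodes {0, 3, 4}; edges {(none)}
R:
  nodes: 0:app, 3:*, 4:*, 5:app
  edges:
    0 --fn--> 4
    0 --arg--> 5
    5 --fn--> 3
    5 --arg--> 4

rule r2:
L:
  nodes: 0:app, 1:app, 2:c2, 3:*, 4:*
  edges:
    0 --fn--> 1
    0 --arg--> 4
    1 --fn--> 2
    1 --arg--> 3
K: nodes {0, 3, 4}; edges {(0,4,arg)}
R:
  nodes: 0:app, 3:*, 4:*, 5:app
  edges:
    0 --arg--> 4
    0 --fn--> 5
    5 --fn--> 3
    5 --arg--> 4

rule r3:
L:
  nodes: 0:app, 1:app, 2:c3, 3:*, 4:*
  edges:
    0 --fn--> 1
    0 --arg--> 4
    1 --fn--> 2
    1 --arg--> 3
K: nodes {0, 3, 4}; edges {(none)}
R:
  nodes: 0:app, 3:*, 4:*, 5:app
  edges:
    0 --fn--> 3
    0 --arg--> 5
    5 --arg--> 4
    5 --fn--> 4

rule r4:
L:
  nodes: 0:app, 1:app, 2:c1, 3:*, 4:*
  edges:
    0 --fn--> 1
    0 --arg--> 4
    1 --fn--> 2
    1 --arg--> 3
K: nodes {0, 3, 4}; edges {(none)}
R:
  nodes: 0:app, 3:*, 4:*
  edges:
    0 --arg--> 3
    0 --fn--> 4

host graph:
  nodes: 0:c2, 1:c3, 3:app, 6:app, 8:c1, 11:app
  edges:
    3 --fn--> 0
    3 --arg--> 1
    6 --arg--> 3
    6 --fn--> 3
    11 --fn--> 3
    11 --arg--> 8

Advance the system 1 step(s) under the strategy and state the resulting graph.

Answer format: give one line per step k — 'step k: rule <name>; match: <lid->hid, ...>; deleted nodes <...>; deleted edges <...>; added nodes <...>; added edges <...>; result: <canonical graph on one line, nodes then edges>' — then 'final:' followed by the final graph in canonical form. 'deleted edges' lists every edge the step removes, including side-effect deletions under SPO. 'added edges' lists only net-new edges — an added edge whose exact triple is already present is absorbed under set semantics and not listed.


step 1: rule r2; match: 0->11, 1->3, 2->0, 3->1, 4->8; deleted nodes 0, 3; deleted edges (3,0,fn); (3,1,arg); (6,3,arg); (6,3,fn); (11,3,fn); added nodes 12; added edges (11,12,fn); (12,1,fn); (12,8,arg); result: nodes: 1:c3, 6:app, 8:c1, 11:app, 12:app edges: (11,8,arg); (11,12,fn); (12,1,fn); (12,8,arg)
final:
nodes: 1:c3, 6:app, 8:c1, 11:app, 12:app
edges: (11,8,arg); (11,12,fn); (12,1,fn); (12,8,arg)


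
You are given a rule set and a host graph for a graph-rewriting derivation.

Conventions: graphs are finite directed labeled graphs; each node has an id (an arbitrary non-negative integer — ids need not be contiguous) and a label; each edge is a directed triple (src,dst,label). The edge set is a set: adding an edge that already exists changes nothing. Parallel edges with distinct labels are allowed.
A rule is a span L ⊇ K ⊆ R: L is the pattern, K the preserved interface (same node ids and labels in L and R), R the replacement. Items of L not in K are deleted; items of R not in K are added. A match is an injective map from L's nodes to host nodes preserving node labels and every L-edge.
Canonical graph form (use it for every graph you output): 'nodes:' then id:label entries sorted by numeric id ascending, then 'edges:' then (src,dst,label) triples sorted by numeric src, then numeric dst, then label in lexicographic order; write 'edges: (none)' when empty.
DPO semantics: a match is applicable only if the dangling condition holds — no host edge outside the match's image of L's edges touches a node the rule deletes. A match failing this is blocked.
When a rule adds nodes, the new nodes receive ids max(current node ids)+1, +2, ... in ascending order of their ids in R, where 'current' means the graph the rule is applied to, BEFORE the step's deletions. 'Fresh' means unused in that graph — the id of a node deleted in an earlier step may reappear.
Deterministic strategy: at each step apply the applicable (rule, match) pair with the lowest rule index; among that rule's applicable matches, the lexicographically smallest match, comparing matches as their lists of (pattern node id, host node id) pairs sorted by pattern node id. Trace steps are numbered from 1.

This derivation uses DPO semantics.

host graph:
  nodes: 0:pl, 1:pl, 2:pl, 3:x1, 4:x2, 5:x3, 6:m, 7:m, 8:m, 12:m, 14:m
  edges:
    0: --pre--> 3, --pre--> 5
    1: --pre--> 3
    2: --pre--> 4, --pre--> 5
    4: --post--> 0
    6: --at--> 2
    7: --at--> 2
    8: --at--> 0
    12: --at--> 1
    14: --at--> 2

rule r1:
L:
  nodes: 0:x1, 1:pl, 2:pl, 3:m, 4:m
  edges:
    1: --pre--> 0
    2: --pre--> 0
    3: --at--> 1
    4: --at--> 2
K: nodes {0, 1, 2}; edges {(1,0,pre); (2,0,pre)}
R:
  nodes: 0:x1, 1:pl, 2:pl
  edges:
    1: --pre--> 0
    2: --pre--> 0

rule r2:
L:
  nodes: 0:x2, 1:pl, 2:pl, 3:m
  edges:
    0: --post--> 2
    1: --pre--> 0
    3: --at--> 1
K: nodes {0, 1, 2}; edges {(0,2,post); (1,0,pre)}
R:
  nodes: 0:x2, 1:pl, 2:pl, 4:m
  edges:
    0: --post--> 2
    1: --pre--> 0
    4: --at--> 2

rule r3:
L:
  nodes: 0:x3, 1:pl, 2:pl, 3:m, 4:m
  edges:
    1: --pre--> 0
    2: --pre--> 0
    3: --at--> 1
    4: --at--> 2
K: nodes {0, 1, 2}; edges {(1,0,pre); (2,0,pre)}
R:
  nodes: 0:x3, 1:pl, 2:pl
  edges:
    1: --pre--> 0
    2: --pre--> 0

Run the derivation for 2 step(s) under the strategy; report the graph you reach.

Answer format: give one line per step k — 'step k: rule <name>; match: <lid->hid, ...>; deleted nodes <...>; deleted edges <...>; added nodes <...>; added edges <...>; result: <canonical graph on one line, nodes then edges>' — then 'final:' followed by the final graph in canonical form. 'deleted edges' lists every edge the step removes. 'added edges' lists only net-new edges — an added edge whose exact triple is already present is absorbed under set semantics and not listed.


step 1: rule r1; match: 0->3, 1->0, 2->1, 3->8, 4->12; deleted nodes 8, 12; deleted edges (8,0,at); (12,1,at); added nodes (none); added edges (none); result: nodes: 0:pl, 1:pl, 2:pl, 3:x1, 4:x2, 5:x3, 6:m, 7:m, 14:m edges: (0,3,pre); (0,5,pre); (1,3,pre); (2,4,pre); (2,5,pre); (4,0,post); (6,2,at); (7,2,at); (14,2,at)
step 2: rule r2; match: 0->4, 1->2, 2->0, 3->6; deleted nodes 6; deleted edges (6,2,at); added nodes 15; added edges (15,0,at); result: nodes: 0:pl, 1:pl, 2:pl, 3:x1, 4:x2, 5:x3, 7:m, 14:m, 15:m edges: (0,3,pre); (0,5,pre); (1,3,pre); (2,4,pre); (2,5,pre); (4,0,post); (7,2,at); (14,2,at); (15,0,at)
final:
nodes: 0:pl, 1:pl, 2:pl, 3:x1, 4:x2, 5:x3, 7:m, 14:m, 15:m
edges: (0,3,pre); (0,5,pre); (1,3,pre); (2,4,pre); (2,5,pre); (4,0,post); (7,2,at); (14,2,at); (15,0,at)


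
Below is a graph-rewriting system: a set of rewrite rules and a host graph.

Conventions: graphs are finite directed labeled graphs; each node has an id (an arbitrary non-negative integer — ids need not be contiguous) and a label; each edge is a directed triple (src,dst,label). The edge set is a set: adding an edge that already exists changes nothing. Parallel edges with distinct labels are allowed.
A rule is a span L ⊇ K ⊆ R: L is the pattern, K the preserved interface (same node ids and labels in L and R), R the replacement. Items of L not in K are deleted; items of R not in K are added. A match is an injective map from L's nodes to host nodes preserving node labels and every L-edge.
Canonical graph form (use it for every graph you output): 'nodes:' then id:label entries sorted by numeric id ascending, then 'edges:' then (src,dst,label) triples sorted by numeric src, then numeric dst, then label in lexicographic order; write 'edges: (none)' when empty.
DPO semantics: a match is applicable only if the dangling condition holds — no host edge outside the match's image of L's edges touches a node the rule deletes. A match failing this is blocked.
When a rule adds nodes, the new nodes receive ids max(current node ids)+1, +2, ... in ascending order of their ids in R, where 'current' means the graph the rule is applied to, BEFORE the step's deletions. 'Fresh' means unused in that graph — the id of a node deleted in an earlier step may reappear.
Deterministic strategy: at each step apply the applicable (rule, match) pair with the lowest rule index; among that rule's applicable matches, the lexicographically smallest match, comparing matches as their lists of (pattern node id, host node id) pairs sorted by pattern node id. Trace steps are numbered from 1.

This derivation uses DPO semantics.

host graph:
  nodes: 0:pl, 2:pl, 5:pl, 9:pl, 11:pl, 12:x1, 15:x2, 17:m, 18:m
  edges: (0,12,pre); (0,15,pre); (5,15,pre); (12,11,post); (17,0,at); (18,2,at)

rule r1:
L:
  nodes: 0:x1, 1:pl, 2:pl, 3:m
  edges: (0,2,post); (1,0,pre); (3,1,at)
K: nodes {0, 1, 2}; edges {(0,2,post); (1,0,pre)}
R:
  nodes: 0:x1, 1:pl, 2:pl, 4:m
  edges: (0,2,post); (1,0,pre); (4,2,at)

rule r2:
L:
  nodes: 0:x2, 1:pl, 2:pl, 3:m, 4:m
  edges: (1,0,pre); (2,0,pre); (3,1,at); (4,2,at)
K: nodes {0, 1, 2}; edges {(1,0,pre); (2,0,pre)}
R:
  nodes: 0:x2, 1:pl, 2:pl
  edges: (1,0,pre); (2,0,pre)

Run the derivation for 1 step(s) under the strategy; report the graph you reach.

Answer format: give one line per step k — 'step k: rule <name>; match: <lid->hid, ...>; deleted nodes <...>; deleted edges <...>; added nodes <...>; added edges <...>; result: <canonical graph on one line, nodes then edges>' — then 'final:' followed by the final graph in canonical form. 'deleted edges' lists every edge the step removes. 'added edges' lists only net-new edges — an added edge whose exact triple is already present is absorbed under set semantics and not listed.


step 1: rule r1; match: 0->12, 1->0, 2->11, 3->17; deleted nodes 17; deleted edges (17,0,at); added nodes 19; added edges (19,11,at); result: nodes: 0:pl, 2:pl, 5:pl, 9:pl, 11:pl, 12:x1, 15:x2, 18:m, 19:m edges: (0,12,pre); (0,15,pre); (5,15,pre); (12,11,post); (18,2,at); (19,11,at)
final:
nodes: 0:pl, 2:pl, 5:pl, 9:pl, 11:pl, 12:x1, 15:x2, 18:m, 19:m
edges: (0,12,pre); (0,15,pre); (5,15,pre); (12,11,post); (18,2,at); (19,11,at)
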